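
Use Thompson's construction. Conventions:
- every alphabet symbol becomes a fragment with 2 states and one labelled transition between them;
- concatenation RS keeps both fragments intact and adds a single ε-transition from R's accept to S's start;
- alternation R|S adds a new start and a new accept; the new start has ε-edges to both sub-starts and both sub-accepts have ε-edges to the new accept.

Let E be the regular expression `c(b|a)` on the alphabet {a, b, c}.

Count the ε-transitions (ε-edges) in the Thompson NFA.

Recursing over subexpressions:
Each of the 3 symbol leaves contributes 0 ε-transitions.
  b|a — 4 ε-transitions
  c(b|a) — 5 ε-transitions

5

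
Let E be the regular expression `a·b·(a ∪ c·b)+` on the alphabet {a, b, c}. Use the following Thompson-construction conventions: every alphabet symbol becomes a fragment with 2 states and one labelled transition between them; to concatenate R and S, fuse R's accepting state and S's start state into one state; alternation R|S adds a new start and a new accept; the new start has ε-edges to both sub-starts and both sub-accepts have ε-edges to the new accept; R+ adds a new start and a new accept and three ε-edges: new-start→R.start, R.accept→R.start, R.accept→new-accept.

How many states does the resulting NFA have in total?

11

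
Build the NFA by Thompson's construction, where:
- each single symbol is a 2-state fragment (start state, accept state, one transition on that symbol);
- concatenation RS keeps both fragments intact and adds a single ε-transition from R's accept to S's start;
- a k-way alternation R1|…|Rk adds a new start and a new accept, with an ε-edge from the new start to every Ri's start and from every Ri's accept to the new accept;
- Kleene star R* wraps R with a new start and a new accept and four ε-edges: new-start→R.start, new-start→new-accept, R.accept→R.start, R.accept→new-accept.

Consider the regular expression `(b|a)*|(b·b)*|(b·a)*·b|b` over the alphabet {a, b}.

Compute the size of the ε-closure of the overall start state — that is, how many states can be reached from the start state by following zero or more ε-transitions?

15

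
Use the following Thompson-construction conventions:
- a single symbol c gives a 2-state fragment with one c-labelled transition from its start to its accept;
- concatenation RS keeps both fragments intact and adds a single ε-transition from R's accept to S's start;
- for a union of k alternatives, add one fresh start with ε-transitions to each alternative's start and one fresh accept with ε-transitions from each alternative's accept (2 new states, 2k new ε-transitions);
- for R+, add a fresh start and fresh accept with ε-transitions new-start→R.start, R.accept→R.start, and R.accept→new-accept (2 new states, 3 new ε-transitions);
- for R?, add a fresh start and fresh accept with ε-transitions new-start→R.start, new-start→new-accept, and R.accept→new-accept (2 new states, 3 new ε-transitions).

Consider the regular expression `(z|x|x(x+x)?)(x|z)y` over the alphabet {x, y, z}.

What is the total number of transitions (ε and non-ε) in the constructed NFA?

Per subexpression:
Each of the 8 symbol leaves contributes 1 transition (1 symbol, 0 ε).
  x+ — 4 transitions (1 symbol, 3 ε)
  x+x — 6 transitions (2 symbol, 4 ε)
  (x+x)? — 9 transitions (2 symbol, 7 ε)
  x(x+x)? — 11 transitions (3 symbol, 8 ε)
  z|x|x(x+x)? — 19 transitions (5 symbol, 14 ε)
  x|z — 6 transitions (2 symbol, 4 ε)
  (z|x|x(x+x)?)(x|z)y — 28 transitions (8 symbol, 20 ε)

28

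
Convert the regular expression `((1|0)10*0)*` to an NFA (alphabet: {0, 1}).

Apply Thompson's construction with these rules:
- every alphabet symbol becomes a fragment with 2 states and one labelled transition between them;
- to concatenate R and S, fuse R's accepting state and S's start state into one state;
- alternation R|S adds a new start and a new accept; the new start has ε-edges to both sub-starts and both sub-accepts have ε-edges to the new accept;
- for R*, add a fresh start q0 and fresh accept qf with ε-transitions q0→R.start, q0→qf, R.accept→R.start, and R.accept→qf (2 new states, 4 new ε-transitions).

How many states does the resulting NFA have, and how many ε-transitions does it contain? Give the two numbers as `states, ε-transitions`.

Bottom-up over the parse tree:
Each of the 5 symbol leaves contributes 2 states and 0 ε-transitions.
  1|0 = 6 states, 4 ε-transitions
  0* = 4 states, 4 ε-transitions
  (1|0)10*0 = 11 states, 8 ε-transitions
  ((1|0)10*0)* = 13 states, 12 ε-transitions

13, 12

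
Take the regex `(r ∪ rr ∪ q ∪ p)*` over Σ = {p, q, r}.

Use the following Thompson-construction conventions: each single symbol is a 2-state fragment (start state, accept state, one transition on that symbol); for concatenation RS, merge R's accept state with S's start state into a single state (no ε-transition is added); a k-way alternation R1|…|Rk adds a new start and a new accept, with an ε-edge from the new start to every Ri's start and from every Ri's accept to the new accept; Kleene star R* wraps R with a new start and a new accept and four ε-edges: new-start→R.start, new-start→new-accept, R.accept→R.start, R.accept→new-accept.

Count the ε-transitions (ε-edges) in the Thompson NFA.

12

Bottom-up over the parse tree:
Each of the 5 symbol leaves contributes 0 ε-transitions.
  rr → 0 ε-transitions
  r ∪ rr ∪ q ∪ p → 8 ε-transitions
  (r ∪ rr ∪ q ∪ p)* → 12 ε-transitions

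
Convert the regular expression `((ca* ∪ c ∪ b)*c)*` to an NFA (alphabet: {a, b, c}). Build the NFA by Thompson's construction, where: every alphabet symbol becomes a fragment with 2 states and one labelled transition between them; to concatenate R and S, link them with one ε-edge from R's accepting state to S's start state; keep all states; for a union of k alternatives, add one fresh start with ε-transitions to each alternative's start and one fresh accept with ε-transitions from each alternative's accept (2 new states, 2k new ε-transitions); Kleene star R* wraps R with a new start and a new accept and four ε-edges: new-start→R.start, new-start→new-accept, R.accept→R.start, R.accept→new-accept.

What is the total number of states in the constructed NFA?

18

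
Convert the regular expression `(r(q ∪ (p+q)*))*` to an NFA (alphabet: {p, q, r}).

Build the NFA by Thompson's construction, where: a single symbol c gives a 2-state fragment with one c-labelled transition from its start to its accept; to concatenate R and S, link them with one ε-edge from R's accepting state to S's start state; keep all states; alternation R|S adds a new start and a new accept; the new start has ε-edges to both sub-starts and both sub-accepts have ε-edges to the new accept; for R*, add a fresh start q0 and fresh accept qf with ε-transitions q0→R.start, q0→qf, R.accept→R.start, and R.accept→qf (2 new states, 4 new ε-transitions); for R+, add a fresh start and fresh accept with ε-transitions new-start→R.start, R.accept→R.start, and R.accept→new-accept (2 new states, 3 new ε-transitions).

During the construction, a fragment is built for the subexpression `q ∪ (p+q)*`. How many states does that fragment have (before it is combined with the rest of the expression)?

Fragment for `q ∪ (p+q)*`:
Each of the 3 symbol leaves contributes a 2-state fragment.
  p+ → 4 states
  p+q → 6 states
  (p+q)* → 8 states
  q ∪ (p+q)* → 12 states

12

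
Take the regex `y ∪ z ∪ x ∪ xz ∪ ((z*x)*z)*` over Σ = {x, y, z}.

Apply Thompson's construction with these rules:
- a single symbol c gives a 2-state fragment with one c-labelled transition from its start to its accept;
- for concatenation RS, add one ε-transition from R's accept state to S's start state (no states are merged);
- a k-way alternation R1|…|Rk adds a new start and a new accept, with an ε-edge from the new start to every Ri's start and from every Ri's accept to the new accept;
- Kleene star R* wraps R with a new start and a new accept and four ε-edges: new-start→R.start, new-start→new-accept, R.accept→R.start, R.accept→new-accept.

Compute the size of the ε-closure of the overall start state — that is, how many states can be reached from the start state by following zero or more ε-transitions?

Let C(F) = |ε-closure(F.start)| within fragment F, and note whether F accepts ε. Symbol fragments have C = 1 and do not accept ε. Then:
  xz — same as the first factor's closure: C = 1
  z* — the star's fresh start ε-reaches both the body's start and the fresh accept: C = 2 + 1 = 3
  z*x — C = 3 + 1 = 4 (closure spills across the concat boundary because the left factor accepts ε)
  (z*x)* — C = 1 (new start) + 4 (body) + 1 (new accept) = 6
  (z*x)*z — C = 6 + 1 = 7 (closure spills across the concat boundary because the left factor accepts ε)
  ((z*x)*z)* — new start has ε-edges to the inner start and to the new accept, so C = 2 + 7 = 9
  y ∪ z ∪ x ∪ xz ∪ ((z*x)*z)* — new start ε-reaches every alternative's start; at least one alternative accepts ε, so the union's new accept is reached too: C = 1 + 1 + 1 + 1 + 1 + 9 + 1 = 15

15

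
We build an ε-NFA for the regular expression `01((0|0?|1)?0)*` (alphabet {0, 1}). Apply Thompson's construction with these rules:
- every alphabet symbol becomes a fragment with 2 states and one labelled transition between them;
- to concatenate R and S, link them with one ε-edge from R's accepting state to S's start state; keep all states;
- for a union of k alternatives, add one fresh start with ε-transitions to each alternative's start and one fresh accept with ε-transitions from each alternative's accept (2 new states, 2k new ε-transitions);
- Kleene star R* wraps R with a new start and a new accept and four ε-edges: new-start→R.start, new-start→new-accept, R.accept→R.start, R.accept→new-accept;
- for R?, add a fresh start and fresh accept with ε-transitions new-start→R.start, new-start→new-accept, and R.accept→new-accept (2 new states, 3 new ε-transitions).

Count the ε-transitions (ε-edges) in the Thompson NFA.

19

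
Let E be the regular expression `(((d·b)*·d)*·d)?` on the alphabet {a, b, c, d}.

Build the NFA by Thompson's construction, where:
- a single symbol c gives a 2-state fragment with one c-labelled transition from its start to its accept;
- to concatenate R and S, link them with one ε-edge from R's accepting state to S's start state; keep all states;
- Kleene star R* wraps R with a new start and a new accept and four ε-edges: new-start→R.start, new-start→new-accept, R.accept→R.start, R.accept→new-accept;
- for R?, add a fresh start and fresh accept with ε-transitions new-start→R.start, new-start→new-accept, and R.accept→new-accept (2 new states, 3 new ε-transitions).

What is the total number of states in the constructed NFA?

14

By structural recursion:
Each of the 4 symbol leaves contributes a 2-state fragment.
  d·b → 4 states
  (d·b)* → 6 states
  (d·b)*·d → 8 states
  ((d·b)*·d)* → 10 states
  ((d·b)*·d)*·d → 12 states
  (((d·b)*·d)*·d)? → 14 states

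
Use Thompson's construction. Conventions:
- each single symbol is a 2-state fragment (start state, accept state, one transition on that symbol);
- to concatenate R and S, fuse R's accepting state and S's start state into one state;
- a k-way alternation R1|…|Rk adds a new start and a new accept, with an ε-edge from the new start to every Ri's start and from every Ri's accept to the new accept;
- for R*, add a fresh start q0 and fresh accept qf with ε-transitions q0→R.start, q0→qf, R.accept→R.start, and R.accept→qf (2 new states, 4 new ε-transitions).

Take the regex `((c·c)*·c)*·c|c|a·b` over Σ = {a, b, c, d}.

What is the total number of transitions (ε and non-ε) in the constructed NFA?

Recursing over subexpressions:
Each of the 7 symbol leaves contributes 1 transition (1 symbol, 0 ε).
  c·c → 2 transitions (2 symbol, 0 ε)
  (c·c)* → 6 transitions (2 symbol, 4 ε)
  (c·c)*·c → 7 transitions (3 symbol, 4 ε)
  ((c·c)*·c)* → 11 transitions (3 symbol, 8 ε)
  ((c·c)*·c)*·c → 12 transitions (4 symbol, 8 ε)
  a·b → 2 transitions (2 symbol, 0 ε)
  ((c·c)*·c)*·c|c|a·b → 21 transitions (7 symbol, 14 ε)

21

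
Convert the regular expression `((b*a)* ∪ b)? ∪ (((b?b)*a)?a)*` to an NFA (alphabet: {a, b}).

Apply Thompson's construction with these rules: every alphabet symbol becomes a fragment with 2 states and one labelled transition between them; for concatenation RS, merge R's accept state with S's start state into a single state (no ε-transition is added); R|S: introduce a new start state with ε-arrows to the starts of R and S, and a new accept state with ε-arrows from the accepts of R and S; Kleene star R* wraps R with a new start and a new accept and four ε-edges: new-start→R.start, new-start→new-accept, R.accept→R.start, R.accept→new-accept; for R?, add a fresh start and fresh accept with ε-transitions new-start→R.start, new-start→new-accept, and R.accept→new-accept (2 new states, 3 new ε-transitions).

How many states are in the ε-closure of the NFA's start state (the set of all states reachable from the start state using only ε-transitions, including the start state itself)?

Work bottom-up. For each fragment F, track |ε-closure(F.start)| and whether F's accept lies in that closure (i.e. whether F accepts ε). A single-symbol fragment has closure size 1 and does not accept ε.
  b* → new start has ε-edges to the inner start and to the new accept, so |ε-closure| = 2 + 1 = 3
  b*a → the left operand accepts ε, so the closure extends into the next operand (the shared merged state is already counted); |ε-closure| = 3 + (1−1) = 3
  (b*a)* → new start has ε-edges to the inner start and to the new accept, so |ε-closure| = 2 + 3 = 5
  (b*a)* ∪ b → new start ε-reaches every alternative's start; at least one alternative accepts ε, so the union's new accept is reached too: |ε-closure| = 1 + 5 + 1 + 1 = 8
  ((b*a)* ∪ b)? → |ε-closure| = 1 (new start) + 8 (body) + 1 (new accept, via ε) = 10
  b? → |ε-closure| = 1 (new start) + 1 (body) + 1 (new accept, via ε) = 3
  b?b → |ε-closure| = 3 + (1−1) = 3 (closure spills across the concat boundary because the left factor accepts ε)
  (b?b)* → the star's fresh start ε-reaches both the body's start and the fresh accept: |ε-closure| = 2 + 3 = 5
  (b?b)*a → |ε-closure| = 5 + (1−1) = 5 (closure spills across the concat boundary because the left factor accepts ε)
  ((b?b)*a)? → new start has ε-edges to the inner start and to the new accept, so |ε-closure| = 2 + 5 = 7
  ((b?b)*a)?a → the left operand accepts ε, so the closure extends into the next operand (the shared merged state is already counted); |ε-closure| = 7 + (1−1) = 7
  (((b?b)*a)?a)* → the star's fresh start ε-reaches both the body's start and the fresh accept: |ε-closure| = 2 + 7 = 9
  ((b*a)* ∪ b)? ∪ (((b?b)*a)?a)* → new start ε-reaches every alternative's start; at least one alternative accepts ε, so the union's new accept is reached too: |ε-closure| = 1 + 10 + 9 + 1 = 21

21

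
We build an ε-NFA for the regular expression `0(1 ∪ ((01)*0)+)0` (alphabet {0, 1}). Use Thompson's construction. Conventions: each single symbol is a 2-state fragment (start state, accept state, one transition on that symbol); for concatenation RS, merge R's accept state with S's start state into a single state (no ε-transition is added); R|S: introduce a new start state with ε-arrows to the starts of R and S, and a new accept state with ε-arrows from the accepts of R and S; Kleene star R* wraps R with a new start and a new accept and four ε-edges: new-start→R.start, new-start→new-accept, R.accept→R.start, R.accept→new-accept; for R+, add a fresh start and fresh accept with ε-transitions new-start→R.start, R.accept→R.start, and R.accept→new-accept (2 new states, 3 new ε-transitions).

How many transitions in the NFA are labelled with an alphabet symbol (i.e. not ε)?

6

Per subexpression:
Each of the 6 symbol leaves contributes exactly 1 symbol transition.
  01 = 2 symbol transitions
  (01)* = 2 symbol transitions
  (01)*0 = 3 symbol transitions
  ((01)*0)+ = 3 symbol transitions
  1 ∪ ((01)*0)+ = 4 symbol transitions
  0(1 ∪ ((01)*0)+)0 = 6 symbol transitions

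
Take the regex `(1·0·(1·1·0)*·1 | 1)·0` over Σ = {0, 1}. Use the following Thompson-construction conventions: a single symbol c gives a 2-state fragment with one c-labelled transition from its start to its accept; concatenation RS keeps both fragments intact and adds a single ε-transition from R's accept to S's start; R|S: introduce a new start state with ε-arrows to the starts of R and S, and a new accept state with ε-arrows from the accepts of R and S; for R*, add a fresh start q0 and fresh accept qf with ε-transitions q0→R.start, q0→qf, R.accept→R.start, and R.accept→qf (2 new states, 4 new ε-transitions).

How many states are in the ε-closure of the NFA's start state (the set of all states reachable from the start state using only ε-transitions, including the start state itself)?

3

Work bottom-up. For each fragment F, track |ε-closure(F.start)| and whether F's accept lies in that closure (i.e. whether F accepts ε). A single-symbol fragment has closure size 1 and does not accept ε.
  1·1·0 — same as the first factor's closure: |ε-closure| = 1
  (1·1·0)* — the star's fresh start ε-reaches both the body's start and the fresh accept: |ε-closure| = 2 + 1 = 3
  1·0·(1·1·0)*·1 — same as the first factor's closure: |ε-closure| = 1
  1·0·(1·1·0)*·1 | 1 — new start ε-reaches every alternative's start; none of them accept ε, so the new accept is not reached: |ε-closure| = 1 + 1 + 1 = 3
  (1·0·(1·1·0)*·1 | 1)·0 — same as the first factor's closure: |ε-closure| = 3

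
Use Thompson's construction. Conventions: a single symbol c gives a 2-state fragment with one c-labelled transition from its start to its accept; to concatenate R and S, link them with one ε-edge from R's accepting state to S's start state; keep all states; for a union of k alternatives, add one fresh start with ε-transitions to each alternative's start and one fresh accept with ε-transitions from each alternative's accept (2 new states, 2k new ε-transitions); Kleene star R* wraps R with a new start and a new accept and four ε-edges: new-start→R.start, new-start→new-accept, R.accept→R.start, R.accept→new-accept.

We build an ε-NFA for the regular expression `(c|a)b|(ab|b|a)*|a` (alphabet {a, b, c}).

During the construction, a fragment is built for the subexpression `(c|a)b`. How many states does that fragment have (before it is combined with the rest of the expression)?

Fragment for `(c|a)b`:
Each of the 3 symbol leaves contributes a 2-state fragment.
  c|a = 6 states
  (c|a)b = 8 states

8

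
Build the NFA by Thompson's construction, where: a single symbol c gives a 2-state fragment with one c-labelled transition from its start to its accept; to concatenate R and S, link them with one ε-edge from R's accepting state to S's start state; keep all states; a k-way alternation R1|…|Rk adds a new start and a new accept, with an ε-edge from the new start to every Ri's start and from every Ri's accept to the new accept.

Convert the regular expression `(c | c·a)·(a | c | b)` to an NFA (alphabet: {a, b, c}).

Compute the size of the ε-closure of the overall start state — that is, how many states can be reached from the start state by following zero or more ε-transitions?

3

Compute the ε-closure size of each fragment's start state recursively; a symbol fragment's start has no outgoing ε-edge, so its closure is just itself (size 1).
  c·a : |closure| equals the left operand's closure size = 1 (its accept is not ε-reachable, so the closure stops there)
  c | c·a : |closure| = 1 + 1 + 1 = 3 (the new accept is not ε-reachable since no branch accepts ε)
  a | c | b : |closure| = 1 + 1 + 1 + 1 = 4 (the new accept is not ε-reachable since no branch accepts ε)
  (c | c·a)·(a | c | b) : |closure| equals the left operand's closure size = 3 (its accept is not ε-reachable, so the closure stops there)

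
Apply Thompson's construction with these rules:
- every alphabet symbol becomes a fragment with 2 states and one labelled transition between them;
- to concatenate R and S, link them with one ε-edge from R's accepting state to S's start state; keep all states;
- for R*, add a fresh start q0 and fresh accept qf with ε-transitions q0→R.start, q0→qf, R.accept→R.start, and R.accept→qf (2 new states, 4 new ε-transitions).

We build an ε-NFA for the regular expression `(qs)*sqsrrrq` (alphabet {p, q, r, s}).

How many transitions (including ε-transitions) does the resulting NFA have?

Building bottom-up:
Each of the 9 symbol leaves contributes 1 transition (1 symbol, 0 ε).
  qs = 3 transitions (2 symbol, 1 ε)
  (qs)* = 7 transitions (2 symbol, 5 ε)
  (qs)*sqsrrrq = 21 transitions (9 symbol, 12 ε)

21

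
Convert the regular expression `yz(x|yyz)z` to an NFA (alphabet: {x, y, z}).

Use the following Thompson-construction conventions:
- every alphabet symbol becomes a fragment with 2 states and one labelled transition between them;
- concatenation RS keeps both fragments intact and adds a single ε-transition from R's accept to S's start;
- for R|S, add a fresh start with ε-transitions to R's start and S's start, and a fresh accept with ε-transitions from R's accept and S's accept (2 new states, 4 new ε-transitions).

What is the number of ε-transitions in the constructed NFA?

Building bottom-up:
Each of the 7 symbol leaves contributes 0 ε-transitions.
  yyz = 2 ε-transitions
  x|yyz = 6 ε-transitions
  yz(x|yyz)z = 9 ε-transitions

9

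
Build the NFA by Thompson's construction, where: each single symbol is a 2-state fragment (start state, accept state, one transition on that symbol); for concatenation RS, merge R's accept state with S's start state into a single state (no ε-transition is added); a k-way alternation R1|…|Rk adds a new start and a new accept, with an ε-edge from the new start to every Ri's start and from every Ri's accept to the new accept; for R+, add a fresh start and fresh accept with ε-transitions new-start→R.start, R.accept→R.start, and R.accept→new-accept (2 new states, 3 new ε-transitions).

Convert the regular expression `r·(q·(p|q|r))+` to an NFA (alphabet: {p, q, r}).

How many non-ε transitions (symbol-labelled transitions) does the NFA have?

Per subexpression:
Each of the 5 symbol leaves contributes exactly 1 symbol transition.
  p|q|r — 3 symbol transitions
  q·(p|q|r) — 4 symbol transitions
  (q·(p|q|r))+ — 4 symbol transitions
  r·(q·(p|q|r))+ — 5 symbol transitions

5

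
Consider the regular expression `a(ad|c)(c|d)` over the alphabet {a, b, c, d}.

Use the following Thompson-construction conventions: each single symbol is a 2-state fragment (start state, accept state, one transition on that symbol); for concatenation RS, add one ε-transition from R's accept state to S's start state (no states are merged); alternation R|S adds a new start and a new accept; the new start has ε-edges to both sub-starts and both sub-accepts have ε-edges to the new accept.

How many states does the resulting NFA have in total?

By structural recursion:
Each of the 6 symbol leaves contributes a 2-state fragment.
  ad → 4 states
  ad|c → 8 states
  c|d → 6 states
  a(ad|c)(c|d) → 16 states

16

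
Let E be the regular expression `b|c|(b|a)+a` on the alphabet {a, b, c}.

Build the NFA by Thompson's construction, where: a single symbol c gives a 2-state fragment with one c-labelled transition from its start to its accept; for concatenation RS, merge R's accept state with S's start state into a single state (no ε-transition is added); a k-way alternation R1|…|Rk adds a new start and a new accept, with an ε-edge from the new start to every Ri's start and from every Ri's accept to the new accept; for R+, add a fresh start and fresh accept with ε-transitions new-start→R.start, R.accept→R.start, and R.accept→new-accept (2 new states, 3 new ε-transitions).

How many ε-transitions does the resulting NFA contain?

13

Bottom-up over the parse tree:
Each of the 5 symbol leaves contributes 0 ε-transitions.
  b|a : 4 ε-transitions
  (b|a)+ : 7 ε-transitions
  (b|a)+a : 7 ε-transitions
  b|c|(b|a)+a : 13 ε-transitions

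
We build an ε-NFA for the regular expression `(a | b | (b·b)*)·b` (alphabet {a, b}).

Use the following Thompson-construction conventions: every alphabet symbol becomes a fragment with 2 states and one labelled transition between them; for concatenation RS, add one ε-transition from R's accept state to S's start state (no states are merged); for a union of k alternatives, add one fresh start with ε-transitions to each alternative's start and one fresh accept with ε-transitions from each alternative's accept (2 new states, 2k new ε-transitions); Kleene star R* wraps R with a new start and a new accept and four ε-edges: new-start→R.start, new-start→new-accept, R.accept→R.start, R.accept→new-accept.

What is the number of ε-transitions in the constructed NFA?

12

Per subexpression:
Each of the 5 symbol leaves contributes 0 ε-transitions.
  b·b → 1 ε-transition
  (b·b)* → 5 ε-transitions
  a | b | (b·b)* → 11 ε-transitions
  (a | b | (b·b)*)·b → 12 ε-transitions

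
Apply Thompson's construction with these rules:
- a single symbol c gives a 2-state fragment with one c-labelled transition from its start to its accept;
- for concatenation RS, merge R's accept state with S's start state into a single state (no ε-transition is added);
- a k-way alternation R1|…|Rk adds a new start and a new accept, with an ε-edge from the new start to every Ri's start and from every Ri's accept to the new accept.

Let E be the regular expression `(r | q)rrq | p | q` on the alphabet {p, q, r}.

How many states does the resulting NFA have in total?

15

Bottom-up over the parse tree:
Each of the 7 symbol leaves contributes a 2-state fragment.
  r | q — 6 states
  (r | q)rrq — 9 states
  (r | q)rrq | p | q — 15 states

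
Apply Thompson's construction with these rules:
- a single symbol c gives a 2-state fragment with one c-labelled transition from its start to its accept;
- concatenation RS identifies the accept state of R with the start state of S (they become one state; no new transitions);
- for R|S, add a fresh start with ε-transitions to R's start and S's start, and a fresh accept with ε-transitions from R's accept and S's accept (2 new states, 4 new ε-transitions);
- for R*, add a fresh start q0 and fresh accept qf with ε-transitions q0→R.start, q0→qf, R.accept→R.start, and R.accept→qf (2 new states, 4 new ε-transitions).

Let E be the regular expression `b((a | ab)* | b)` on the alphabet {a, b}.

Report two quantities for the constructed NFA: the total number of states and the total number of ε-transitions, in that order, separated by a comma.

14, 12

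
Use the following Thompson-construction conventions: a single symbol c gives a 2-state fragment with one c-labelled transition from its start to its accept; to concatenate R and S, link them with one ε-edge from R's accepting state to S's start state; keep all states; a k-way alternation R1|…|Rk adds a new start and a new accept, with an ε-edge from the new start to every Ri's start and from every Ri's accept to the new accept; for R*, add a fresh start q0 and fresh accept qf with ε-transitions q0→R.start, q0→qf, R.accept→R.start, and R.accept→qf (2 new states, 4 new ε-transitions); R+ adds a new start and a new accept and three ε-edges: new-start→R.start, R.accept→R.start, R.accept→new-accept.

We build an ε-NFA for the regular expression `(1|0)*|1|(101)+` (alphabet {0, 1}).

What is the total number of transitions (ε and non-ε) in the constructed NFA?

25

Per subexpression:
Each of the 6 symbol leaves contributes 1 transition (1 symbol, 0 ε).
  1|0 : 6 transitions (2 symbol, 4 ε)
  (1|0)* : 10 transitions (2 symbol, 8 ε)
  101 : 5 transitions (3 symbol, 2 ε)
  (101)+ : 8 transitions (3 symbol, 5 ε)
  (1|0)*|1|(101)+ : 25 transitions (6 symbol, 19 ε)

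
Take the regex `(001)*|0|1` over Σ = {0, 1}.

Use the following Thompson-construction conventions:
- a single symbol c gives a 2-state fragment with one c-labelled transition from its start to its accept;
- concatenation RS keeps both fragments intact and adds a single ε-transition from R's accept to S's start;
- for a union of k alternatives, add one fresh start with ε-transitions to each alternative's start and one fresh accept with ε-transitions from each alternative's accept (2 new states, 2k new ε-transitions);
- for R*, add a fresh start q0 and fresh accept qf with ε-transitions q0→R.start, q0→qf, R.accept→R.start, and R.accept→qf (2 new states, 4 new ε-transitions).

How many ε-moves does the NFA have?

Per subexpression:
Each of the 5 symbol leaves contributes 0 ε-transitions.
  001 = 2 ε-transitions
  (001)* = 6 ε-transitions
  (001)*|0|1 = 12 ε-transitions

12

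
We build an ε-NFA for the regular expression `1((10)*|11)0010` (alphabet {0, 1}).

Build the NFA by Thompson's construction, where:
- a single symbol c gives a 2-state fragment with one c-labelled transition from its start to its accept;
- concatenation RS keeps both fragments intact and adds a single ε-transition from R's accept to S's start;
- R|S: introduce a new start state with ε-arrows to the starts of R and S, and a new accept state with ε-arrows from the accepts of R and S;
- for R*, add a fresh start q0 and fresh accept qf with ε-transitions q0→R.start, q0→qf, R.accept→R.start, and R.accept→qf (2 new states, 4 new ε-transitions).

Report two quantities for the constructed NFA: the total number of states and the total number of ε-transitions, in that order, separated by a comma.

22, 15

By structural recursion:
Each of the 9 symbol leaves contributes 2 states and 0 ε-transitions.
  10 = 4 states, 1 ε-transition
  (10)* = 6 states, 5 ε-transitions
  11 = 4 states, 1 ε-transition
  (10)*|11 = 12 states, 10 ε-transitions
  1((10)*|11)0010 = 22 states, 15 ε-transitions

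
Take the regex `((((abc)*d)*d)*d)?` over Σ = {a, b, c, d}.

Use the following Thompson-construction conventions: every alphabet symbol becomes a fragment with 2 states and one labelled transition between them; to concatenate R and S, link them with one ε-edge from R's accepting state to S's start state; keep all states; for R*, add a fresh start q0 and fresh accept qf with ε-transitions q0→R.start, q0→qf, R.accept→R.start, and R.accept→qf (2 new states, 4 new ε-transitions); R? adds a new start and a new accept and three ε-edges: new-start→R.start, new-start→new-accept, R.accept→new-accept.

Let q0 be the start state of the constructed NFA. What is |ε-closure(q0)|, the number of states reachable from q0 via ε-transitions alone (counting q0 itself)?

Let C(F) = |ε-closure(F.start)| within fragment F, and note whether F accepts ε. Symbol fragments have C = 1 and do not accept ε. Then:
  abc → |closure| equals the left operand's closure size = 1 (its accept is not ε-reachable, so the closure stops there)
  (abc)* → new start has ε-edges to the inner start and to the new accept, so |closure| = 2 + 1 = 3
  (abc)*d → |closure| = 3 + 1 = 4 (closure spills across the concat boundary because the left factor accepts ε)
  ((abc)*d)* → new start has ε-edges to the inner start and to the new accept, so |closure| = 2 + 4 = 6
  ((abc)*d)*d → |closure| = 6 + 1 = 7 (closure spills across the concat boundary because the left factor accepts ε)
  (((abc)*d)*d)* → new start has ε-edges to the inner start and to the new accept, so |closure| = 2 + 7 = 9
  (((abc)*d)*d)*d → |closure| = 9 + 1 = 10 (closure spills across the concat boundary because the left factor accepts ε)
  ((((abc)*d)*d)*d)? → |closure| = 1 (new start) + 10 (body) + 1 (new accept, via ε) = 12

12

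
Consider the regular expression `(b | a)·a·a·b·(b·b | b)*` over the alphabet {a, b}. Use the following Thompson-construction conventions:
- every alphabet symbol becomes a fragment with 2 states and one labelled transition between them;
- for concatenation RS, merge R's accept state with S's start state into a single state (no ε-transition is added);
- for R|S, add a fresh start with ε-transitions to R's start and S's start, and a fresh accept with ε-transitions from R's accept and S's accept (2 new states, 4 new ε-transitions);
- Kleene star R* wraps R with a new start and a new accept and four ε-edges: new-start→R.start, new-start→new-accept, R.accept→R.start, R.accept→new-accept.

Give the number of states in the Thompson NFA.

17

Per subexpression:
Each of the 8 symbol leaves contributes a 2-state fragment.
  b | a = 6 states
  b·b = 3 states
  b·b | b = 7 states
  (b·b | b)* = 9 states
  (b | a)·a·a·b·(b·b | b)* = 17 states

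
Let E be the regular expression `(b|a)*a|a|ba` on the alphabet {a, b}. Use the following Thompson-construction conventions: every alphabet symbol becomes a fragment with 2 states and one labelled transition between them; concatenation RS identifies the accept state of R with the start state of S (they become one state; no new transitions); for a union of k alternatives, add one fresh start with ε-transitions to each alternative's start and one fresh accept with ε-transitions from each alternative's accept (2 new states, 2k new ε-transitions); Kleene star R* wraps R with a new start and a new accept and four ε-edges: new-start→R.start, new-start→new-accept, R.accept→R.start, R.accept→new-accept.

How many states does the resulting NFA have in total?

Per subexpression:
Each of the 6 symbol leaves contributes a 2-state fragment.
  b|a : 6 states
  (b|a)* : 8 states
  (b|a)*a : 9 states
  ba : 3 states
  (b|a)*a|a|ba : 16 states

16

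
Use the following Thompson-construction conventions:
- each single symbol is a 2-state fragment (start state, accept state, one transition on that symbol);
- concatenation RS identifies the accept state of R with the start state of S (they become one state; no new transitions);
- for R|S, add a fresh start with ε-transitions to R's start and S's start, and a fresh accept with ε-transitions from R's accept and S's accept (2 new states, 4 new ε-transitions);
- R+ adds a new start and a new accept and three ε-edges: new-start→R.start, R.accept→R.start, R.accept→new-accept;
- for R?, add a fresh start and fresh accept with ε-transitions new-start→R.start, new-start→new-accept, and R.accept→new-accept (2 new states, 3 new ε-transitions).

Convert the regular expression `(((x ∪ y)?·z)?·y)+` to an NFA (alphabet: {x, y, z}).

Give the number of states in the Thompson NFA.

14

By structural recursion:
Each of the 4 symbol leaves contributes a 2-state fragment.
  x ∪ y — 6 states
  (x ∪ y)? — 8 states
  (x ∪ y)?·z — 9 states
  ((x ∪ y)?·z)? — 11 states
  ((x ∪ y)?·z)?·y — 12 states
  (((x ∪ y)?·z)?·y)+ — 14 states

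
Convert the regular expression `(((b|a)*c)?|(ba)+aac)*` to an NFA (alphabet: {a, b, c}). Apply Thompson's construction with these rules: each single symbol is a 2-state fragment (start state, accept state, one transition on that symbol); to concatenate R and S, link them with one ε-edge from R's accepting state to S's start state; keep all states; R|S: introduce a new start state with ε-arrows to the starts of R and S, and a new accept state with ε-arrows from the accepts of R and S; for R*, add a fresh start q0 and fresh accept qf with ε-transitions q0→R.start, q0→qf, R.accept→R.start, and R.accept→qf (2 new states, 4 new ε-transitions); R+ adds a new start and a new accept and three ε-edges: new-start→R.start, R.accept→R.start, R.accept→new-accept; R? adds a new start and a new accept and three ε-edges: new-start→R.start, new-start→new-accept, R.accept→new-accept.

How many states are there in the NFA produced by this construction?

28

Bottom-up over the parse tree:
Each of the 8 symbol leaves contributes a 2-state fragment.
  b|a : 6 states
  (b|a)* : 8 states
  (b|a)*c : 10 states
  ((b|a)*c)? : 12 states
  ba : 4 states
  (ba)+ : 6 states
  (ba)+aac : 12 states
  ((b|a)*c)?|(ba)+aac : 26 states
  (((b|a)*c)?|(ba)+aac)* : 28 states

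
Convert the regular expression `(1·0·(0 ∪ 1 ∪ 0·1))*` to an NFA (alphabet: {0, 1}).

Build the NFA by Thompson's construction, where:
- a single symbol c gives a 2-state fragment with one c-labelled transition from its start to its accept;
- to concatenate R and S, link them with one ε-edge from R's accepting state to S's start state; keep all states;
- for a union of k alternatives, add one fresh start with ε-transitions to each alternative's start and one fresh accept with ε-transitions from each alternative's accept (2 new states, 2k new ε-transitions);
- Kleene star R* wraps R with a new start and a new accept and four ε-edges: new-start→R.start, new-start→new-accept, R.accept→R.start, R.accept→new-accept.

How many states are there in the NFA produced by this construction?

Recursing over subexpressions:
Each of the 6 symbol leaves contributes a 2-state fragment.
  0·1 = 4 states
  0 ∪ 1 ∪ 0·1 = 10 states
  1·0·(0 ∪ 1 ∪ 0·1) = 14 states
  (1·0·(0 ∪ 1 ∪ 0·1))* = 16 states

16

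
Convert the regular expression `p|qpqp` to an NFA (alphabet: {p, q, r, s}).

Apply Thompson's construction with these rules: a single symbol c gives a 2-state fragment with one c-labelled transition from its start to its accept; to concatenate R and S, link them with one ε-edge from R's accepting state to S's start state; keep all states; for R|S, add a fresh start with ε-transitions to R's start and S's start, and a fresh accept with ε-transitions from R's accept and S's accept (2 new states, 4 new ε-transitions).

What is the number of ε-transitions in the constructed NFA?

7

By structural recursion:
Each of the 5 symbol leaves contributes 0 ε-transitions.
  qpqp = 3 ε-transitions
  p|qpqp = 7 ε-transitions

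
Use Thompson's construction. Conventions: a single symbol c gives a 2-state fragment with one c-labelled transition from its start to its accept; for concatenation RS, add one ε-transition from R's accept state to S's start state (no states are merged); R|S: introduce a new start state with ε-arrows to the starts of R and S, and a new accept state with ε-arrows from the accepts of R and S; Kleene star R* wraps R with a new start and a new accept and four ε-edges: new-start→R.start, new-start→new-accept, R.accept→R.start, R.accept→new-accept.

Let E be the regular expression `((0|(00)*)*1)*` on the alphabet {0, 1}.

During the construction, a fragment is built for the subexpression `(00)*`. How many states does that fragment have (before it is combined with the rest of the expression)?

6

Fragment for `(00)*`:
Each of the 2 symbol leaves contributes a 2-state fragment.
  00 → 4 states
  (00)* → 6 states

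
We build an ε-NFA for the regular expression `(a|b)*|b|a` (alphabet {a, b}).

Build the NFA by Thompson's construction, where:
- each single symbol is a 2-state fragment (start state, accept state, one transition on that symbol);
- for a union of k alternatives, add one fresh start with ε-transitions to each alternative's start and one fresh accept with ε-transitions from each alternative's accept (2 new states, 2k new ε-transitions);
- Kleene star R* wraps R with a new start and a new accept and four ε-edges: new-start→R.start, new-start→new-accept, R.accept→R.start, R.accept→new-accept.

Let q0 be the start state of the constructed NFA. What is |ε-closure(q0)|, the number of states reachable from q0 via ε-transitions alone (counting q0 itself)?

9

Work bottom-up. For each fragment F, track |ε-closure(F.start)| and whether F's accept lies in that closure (i.e. whether F accepts ε). A single-symbol fragment has closure size 1 and does not accept ε.
  a|b → new start ε-reaches every alternative's start; none of them accept ε, so the new accept is not reached: |closure| = 1 + 1 + 1 = 3
  (a|b)* → the star's fresh start ε-reaches both the body's start and the fresh accept: |closure| = 2 + 3 = 5
  (a|b)*|b|a → |closure| = 1 (new start) + (5 + 1 + 1) + 1 (new accept, since some branch ε-reaches its own accept) = 9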